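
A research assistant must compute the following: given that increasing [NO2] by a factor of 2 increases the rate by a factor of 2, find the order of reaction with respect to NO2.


rate ∝ [NO2]^n
2^n = 2 → n = 1
Order in NO2: 1

1


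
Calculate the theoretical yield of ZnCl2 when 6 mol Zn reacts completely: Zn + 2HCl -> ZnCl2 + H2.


Mole ratio ZnCl2:Zn = 1:1
n(ZnCl2) = 6 × 1/1 = 6.000 mol
mass = 6.000 × 136.28 = 817.68 g

817.68 g


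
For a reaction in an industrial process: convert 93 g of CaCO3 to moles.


M(CaCO3) = 100.09 g/mol
n = mass/M = 93/100.09 = 0.9292 mol

0.9292 mol


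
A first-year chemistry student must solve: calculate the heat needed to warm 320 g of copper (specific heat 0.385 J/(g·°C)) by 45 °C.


q = mcΔT = 320 × 0.385 × 45
= 5544.00 J

5544.00 J


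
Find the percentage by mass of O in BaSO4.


M(BaSO4) = 1×137.33 + 1×32.07 + 4×16.0 = 233.40 g/mol
Mass of O = 4 × 16.0 = 64.00 g/mol
% O = 64.00/233.40 × 100 = 27.42%

27.42%


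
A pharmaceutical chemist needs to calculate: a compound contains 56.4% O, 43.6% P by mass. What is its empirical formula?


Assume 100 g sample. Moles of each element:
  O: 56.4/16.0 = 3.525 mol
  P: 43.6/30.97 = 1.408 mol
Divide by smallest (1.408):
  O: 3.525/1.408 = 2.5
  P: 1.408/1.408 = 1.0
Multiply all ratios by 2 to obtain whole numbers.
Empirical formula: P2O5

P2O5


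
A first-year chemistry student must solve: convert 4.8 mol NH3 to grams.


M(NH3) = 17.03 g/mol
mass = n × M = 4.8 × 17.03 = 81.74 g

81.74 g


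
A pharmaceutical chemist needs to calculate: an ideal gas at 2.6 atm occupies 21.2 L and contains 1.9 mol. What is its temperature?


PV = nRT  (R = 0.08206 L·atm/(mol·K))
T = PV/(nR) = 2.6×21.2/(1.9×0.08206)
= 55.12/0.155914
= 353.53 K

353.53 K


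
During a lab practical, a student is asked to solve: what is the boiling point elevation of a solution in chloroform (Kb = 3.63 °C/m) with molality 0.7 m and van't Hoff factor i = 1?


ΔTb = Kb × m × i
= 3.63 × 0.7 × 1
= 2.541 °C

2.541 °C


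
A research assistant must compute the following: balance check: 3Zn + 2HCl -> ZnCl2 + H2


Equation: 3Zn + 2HCl -> ZnCl2 + H2
Check atoms: Cl: 2=2, H: 2=2, Zn: 3≠1
Not balanced

No, not balanced


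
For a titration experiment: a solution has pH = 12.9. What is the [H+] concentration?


[H+] = 10^(-pH) = 10^(-12.9)
= 1.26×10^-13 M

1.26×10^-13 M


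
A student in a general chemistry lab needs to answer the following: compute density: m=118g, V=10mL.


ρ = mass/volume
= 118/10
= 11.8 g/mL

11.8 g/mL


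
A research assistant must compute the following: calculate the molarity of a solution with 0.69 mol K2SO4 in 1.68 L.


M = n/V = 0.69/1.68 = 0.411 mol/L

0.411 M


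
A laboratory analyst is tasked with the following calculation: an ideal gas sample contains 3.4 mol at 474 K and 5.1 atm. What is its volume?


PV = nRT  (R = 0.08206 L·atm/(mol·K))
V = nRT/P = 3.4×0.08206×474/5.1
= 25.931 L

25.931 L


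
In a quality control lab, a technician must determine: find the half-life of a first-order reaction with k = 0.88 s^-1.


t½ = ln2/k = 0.693147/(0.88 s^-1)
= 0.7877 s

0.7877 s


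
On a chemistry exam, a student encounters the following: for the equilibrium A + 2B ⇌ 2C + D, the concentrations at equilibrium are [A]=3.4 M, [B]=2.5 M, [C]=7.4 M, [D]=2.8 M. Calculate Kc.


Kc = [C]^2[D]/([A][B]^2)
= (7.4^2 × 2.8^1)/(3.4^1 × 2.5^2)
= 153.328/21.25
= 7.215

7.215


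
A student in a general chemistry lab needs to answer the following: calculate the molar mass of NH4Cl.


M(NH4Cl) = 1×14.01 + 4×1.008 + 1×35.45
= 14.01 + 4.03 + 35.45
= 53.49 g/mol

53.49 g/mol


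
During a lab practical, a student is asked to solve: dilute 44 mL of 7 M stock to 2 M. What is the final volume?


C1V1 = C2V2
7 × 44 = 2 × V2
V2 = 308/2 = 154.0 mL

154.0 mL


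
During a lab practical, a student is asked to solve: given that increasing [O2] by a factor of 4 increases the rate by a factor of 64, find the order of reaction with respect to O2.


rate ∝ [O2]^n
4^n = 64 → n = 3
Order in O2: 3

3


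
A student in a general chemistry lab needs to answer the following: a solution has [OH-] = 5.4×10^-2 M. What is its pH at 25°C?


pOH = -log10([OH-]) = -log10(5.4×10^-2)
= 2 - log10(5.4) = 1.27
pH = 14 - pOH = 14 - 1.27 = 12.73

12.73


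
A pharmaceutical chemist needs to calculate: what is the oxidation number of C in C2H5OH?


2x + 6(+1) + (-2) = 0, so x = -2
Oxidation number: -2

-2


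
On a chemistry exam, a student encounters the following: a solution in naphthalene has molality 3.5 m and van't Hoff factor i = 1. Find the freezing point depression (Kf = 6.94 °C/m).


ΔTf = Kf × m × i
= 6.94 × 3.5 × 1
= 24.29 °C

24.29 °C


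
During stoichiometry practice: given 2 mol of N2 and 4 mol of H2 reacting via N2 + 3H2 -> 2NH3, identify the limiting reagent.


Mole ratio available / coefficient:
  N2: 2/1 = 2.000
  H2: 4/3 = 1.333
Smaller ratio is limiting.

H2


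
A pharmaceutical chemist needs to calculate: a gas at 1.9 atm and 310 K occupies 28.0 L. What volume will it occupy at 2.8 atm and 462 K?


P1V1/T1 = P2V2/T2
V2 = P1V1T2/(T1P2)
= 1.9×28.0×462/(310×2.8)
= 28.316 L

28.316 L


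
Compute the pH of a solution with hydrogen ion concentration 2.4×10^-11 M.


pH = -log10([H+]) = -log10(2.4×10^-11)
= 11 - log10(2.4)
= 11 - 0.38
= 10.62

10.62


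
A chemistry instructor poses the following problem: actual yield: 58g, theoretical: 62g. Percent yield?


% yield = actual/theoretical × 100
= 58/62 × 100
= 93.55%

93.55%


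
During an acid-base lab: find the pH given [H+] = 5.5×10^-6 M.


pH = -log10([H+]) = -log10(5.5×10^-6)
= 6 - log10(5.5)
= 6 - 0.74
= 5.26

5.26


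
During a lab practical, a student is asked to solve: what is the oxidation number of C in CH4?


x + 4(+1) = 0, so x = -4
Oxidation number: -4

-4


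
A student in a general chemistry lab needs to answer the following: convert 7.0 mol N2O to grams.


M(N2O) = 44.02 g/mol
mass = n × M = 7.0 × 44.02 = 308.14 g

308.14 g


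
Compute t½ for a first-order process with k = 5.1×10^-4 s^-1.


t½ = ln2/k = 0.693147/(5.1×10^-4 s^-1)
= 1359 s

1359 s


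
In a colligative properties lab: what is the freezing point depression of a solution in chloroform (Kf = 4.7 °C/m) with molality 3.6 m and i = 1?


ΔTf = Kf × m × i
= 4.7 × 3.6 × 1
= 16.92 °C

16.92 °C


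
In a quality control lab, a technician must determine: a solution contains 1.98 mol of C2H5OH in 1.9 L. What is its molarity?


M = n/V = 1.98/1.9 = 1.042 mol/L

1.042 M


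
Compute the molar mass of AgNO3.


M(AgNO3) = 1×107.87 + 1×14.01 + 3×16.0
= 107.87 + 14.01 + 48.0
= 169.88 g/mol

169.88 g/mol


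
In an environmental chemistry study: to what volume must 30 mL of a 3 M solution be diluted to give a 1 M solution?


C1V1 = C2V2
3 × 30 = 1 × V2
V2 = 90/1 = 90.0 mL

90.0 mL


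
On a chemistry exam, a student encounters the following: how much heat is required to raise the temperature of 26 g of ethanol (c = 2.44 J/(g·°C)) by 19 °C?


q = mcΔT = 26 × 2.44 × 19
= 1205.36 J

1205.36 J


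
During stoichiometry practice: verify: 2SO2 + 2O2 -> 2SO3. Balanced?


Equation: 2SO2 + 2O2 -> 2SO3
Check atoms: O: 8≠6, S: 2=2
Not balanced

No, not balanced


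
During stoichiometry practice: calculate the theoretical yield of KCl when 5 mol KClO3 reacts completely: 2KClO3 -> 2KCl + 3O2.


Mole ratio KCl:KClO3 = 2:2
n(KCl) = 5 × 2/2 = 5.000 mol
mass = 5.000 × 74.55 = 372.75 g

372.75 g


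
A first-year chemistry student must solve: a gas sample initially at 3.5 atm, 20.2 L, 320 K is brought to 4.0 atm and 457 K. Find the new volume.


P1V1/T1 = P2V2/T2
V2 = P1V1T2/(T1P2)
= 3.5×20.2×457/(320×4.0)
= 25.242 L

25.242 L


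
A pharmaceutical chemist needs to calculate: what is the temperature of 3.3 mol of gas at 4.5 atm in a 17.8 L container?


PV = nRT  (R = 0.08206 L·atm/(mol·K))
T = PV/(nR) = 4.5×17.8/(3.3×0.08206)
= 80.10/0.270798
= 295.79 K

295.79 K


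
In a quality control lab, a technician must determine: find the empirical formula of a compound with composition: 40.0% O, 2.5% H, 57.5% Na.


Assume 100 g sample. Moles of each element:
  O: 40.0/16.0 = 2.5 mol
  H: 2.5/1.008 = 2.48 mol
  Na: 57.5/22.99 = 2.501 mol
Divide by smallest (2.48):
  O: 2.5/2.48 = 1.01
  H: 2.48/2.48 = 1.0
  Na: 2.501/2.48 = 1.01
Empirical formula: NaOH

NaOH


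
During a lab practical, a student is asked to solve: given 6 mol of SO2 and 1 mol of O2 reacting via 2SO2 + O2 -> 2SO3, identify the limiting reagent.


Mole ratio available / coefficient:
  SO2: 6/2 = 3.000
  O2: 1/1 = 1.000
Smaller ratio is limiting.

O2


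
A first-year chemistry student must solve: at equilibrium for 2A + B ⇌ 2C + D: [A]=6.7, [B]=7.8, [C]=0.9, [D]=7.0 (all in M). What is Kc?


Kc = [C]^2[D]/([A]^2[B])
= (0.9^2 × 7.0^1)/(6.7^2 × 7.8^1)
= 5.67/350.142
= 0.01619

0.01619


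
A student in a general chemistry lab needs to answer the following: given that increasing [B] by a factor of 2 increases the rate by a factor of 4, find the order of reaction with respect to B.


rate ∝ [B]^n
2^n = 4 → n = 2
Order in B: 2

2


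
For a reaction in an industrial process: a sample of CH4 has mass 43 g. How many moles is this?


M(CH4) = 16.04 g/mol
n = mass/M = 43/16.04 = 2.6808 mol

2.6808 mol


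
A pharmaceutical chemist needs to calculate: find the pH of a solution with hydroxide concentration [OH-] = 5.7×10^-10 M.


pOH = -log10([OH-]) = -log10(5.7×10^-10)
= 10 - log10(5.7) = 9.24
pH = 14 - pOH = 14 - 9.24 = 4.76

4.76


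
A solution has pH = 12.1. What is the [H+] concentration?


[H+] = 10^(-pH) = 10^(-12.1)
= 7.94×10^-13 M

7.94×10^-13 M


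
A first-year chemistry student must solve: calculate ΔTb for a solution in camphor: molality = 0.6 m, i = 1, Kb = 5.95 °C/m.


ΔTb = Kb × m × i
= 5.95 × 0.6 × 1
= 3.57 °C

3.57 °C


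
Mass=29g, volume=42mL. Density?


ρ = mass/volume
= 29/42
= 0.69 g/mL

0.69 g/mL


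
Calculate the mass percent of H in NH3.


M(NH3) = 1×14.01 + 3×1.008 = 17.034 g/mol
Mass of H = 3 × 1.008 = 3.024 g/mol
% H = 3.024/17.034 × 100 = 17.75%

17.75%


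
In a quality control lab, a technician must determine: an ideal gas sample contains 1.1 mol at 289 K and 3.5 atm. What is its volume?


PV = nRT  (R = 0.08206 L·atm/(mol·K))
V = nRT/P = 1.1×0.08206×289/3.5
= 7.453 L

7.453 L


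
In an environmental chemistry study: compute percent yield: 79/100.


% yield = actual/theoretical × 100
= 79/100 × 100
= 79.0%

79.0%


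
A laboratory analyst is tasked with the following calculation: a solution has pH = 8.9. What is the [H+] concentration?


[H+] = 10^(-pH) = 10^(-8.9)
= 1.26×10^-9 M

1.26×10^-9 M


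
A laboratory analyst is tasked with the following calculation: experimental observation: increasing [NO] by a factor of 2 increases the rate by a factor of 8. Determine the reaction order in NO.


rate ∝ [NO]^n
2^n = 8 → n = 3
Order in NO: 3

3


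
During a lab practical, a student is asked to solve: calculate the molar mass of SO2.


M(SO2) = 1×32.07 + 2×16.0
= 32.07 + 32.0
= 64.07 g/mol

64.07 g/mol


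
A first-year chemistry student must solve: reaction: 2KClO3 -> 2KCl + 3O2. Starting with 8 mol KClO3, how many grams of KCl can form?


Mole ratio KCl:KClO3 = 2:2
n(KCl) = 8 × 2/2 = 8.000 mol
mass = 8.000 × 74.55 = 596.4 g

596.4 g


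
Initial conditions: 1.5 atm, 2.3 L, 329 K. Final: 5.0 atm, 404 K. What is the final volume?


P1V1/T1 = P2V2/T2
V2 = P1V1T2/(T1P2)
= 1.5×2.3×404/(329×5.0)
= 0.847 L

0.847 L


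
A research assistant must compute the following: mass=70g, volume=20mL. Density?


ρ = mass/volume
= 70/20
= 3.5 g/mL

3.5 g/mL


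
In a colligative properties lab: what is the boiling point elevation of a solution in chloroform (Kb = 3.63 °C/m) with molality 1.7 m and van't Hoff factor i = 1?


ΔTb = Kb × m × i
= 3.63 × 1.7 × 1
= 6.171 °C

6.171 °C


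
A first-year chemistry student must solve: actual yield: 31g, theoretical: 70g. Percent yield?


% yield = actual/theoretical × 100
= 31/70 × 100
= 44.29%

44.29%


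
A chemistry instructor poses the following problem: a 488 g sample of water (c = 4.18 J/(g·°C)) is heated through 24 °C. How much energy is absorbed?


q = mcΔT = 488 × 4.18 × 24
= 48956.16 J

48956.16 J


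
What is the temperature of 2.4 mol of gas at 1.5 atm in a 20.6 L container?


PV = nRT  (R = 0.08206 L·atm/(mol·K))
T = PV/(nR) = 1.5×20.6/(2.4×0.08206)
= 30.90/0.196944
= 156.90 K

156.90 K


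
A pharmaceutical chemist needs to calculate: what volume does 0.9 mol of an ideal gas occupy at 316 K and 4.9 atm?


PV = nRT  (R = 0.08206 L·atm/(mol·K))
V = nRT/P = 0.9×0.08206×316/4.9
= 4.763 L

4.763 L


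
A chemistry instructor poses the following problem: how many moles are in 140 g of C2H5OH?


M(C2H5OH) = 46.07 g/mol
n = mass/M = 140/46.07 = 3.0389 mol

3.0389 mol


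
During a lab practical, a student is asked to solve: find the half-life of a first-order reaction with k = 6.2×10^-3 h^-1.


t½ = ln2/k = 0.693147/(6.2×10^-3 h^-1)
= 111.8 h

111.8 h


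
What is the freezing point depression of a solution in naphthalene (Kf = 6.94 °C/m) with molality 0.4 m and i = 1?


ΔTf = Kf × m × i
= 6.94 × 0.4 × 1
= 2.776 °C

2.776 °C


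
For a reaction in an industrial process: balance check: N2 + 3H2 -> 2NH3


Equation: N2 + 3H2 -> 2NH3
Check atoms: H: 6=6, N: 2=2
Balanced

Yes, balanced


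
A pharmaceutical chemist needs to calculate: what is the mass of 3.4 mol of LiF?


M(LiF) = 25.94 g/mol
mass = n × M = 3.4 × 25.94 = 88.20 g

88.20 g


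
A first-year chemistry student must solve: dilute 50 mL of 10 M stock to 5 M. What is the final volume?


C1V1 = C2V2
10 × 50 = 5 × V2
V2 = 500/5 = 100.0 mL

100.0 mL


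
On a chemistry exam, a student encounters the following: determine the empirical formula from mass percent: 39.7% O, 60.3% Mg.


Assume 100 g sample. Moles of each element:
  O: 39.7/16.0 = 2.481 mol
  Mg: 60.3/24.31 = 2.48 mol
Divide by smallest (2.48):
  O: 2.481/2.48 = 1.0
  Mg: 2.48/2.48 = 1.0
Empirical formula: MgO

MgO


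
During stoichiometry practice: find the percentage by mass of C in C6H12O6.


M(C6H12O6) = 6×12.01 + 12×1.008 + 6×16.0 = 180.156 g/mol
Mass of C = 6 × 12.01 = 72.06 g/mol
% C = 72.06/180.156 × 100 = 40.00%

40.00%


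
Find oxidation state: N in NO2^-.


x + 2(-2) = -1, so x = +3
Oxidation number: +3

+3


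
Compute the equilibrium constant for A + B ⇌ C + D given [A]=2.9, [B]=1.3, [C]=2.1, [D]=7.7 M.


Kc = [C][D]/([A][B])
= (2.1^1 × 7.7^1)/(2.9^1 × 1.3^1)
= 16.17/3.77
= 4.289

4.289


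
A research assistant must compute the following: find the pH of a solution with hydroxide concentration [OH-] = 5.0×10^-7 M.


pOH = -log10([OH-]) = -log10(5.0×10^-7)
= 7 - log10(5.0) = 6.3
pH = 14 - pOH = 14 - 6.3 = 7.7

7.7


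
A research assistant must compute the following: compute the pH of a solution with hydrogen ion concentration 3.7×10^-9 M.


pH = -log10([H+]) = -log10(3.7×10^-9)
= 9 - log10(3.7)
= 9 - 0.57
= 8.43

8.43


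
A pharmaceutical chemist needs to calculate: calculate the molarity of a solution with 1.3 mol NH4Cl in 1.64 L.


M = n/V = 1.3/1.64 = 0.793 mol/L

0.793 M


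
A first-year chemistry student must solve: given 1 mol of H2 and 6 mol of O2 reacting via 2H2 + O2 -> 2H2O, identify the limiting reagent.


Mole ratio available / coefficient:
  H2: 1/2 = 0.500
  O2: 6/1 = 6.000
Smaller ratio is limiting.

H2


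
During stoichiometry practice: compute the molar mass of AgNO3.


M(AgNO3) = 1×107.87 + 1×14.01 + 3×16.0
= 107.87 + 14.01 + 48.0
= 169.88 g/mol

169.88 g/mol


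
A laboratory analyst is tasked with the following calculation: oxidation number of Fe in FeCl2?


x + 2(-1) = 0, so x = +2
Oxidation number: +2

+2


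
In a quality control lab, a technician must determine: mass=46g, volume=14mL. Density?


ρ = mass/volume
= 46/14
= 3.286 g/mL

3.286 g/mL


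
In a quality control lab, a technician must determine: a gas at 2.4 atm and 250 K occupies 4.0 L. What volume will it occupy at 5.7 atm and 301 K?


P1V1/T1 = P2V2/T2
V2 = P1V1T2/(T1P2)
= 2.4×4.0×301/(250×5.7)
= 2.028 L

2.028 L


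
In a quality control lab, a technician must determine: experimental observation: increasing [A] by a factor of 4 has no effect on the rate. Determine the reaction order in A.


rate ∝ [A]^n
rate ∝ [A]^0
Order in A: 0

0


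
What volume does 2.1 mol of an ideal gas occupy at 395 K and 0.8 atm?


PV = nRT  (R = 0.08206 L·atm/(mol·K))
V = nRT/P = 2.1×0.08206×395/0.8
= 85.086 L

85.086 L


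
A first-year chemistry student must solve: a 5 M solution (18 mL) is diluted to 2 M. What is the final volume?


C1V1 = C2V2
5 × 18 = 2 × V2
V2 = 90/2 = 45.0 mL

45.0 mL


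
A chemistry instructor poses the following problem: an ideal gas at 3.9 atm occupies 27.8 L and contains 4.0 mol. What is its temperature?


PV = nRT  (R = 0.08206 L·atm/(mol·K))
T = PV/(nR) = 3.9×27.8/(4.0×0.08206)
= 108.42/0.328240
= 330.31 K

330.31 K


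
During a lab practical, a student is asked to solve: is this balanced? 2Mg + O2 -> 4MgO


Equation: 2Mg + O2 -> 4MgO
Check atoms: Mg: 2≠4, O: 2≠4
Not balanced

No, not balanced


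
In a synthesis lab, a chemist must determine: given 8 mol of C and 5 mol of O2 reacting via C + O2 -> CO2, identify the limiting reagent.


Mole ratio available / coefficient:
  C: 8/1 = 8.000
  O2: 5/1 = 5.000
Smaller ratio is limiting.

O2


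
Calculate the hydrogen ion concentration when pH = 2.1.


[H+] = 10^(-pH) = 10^(-2.1)
= 7.94×10^-3 M

7.94×10^-3 M


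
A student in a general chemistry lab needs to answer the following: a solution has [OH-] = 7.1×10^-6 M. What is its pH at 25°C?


pOH = -log10([OH-]) = -log10(7.1×10^-6)
= 6 - log10(7.1) = 5.15
pH = 14 - pOH = 14 - 5.15 = 8.85

8.85


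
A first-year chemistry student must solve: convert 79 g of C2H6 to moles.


M(C2H6) = 30.07 g/mol
n = mass/M = 79/30.07 = 2.6272 mol

2.6272 mol


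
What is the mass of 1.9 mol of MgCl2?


M(MgCl2) = 95.21 g/mol
mass = n × M = 1.9 × 95.21 = 180.90 g

180.90 g


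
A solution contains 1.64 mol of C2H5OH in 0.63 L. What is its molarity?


M = n/V = 1.64/0.63 = 2.603 mol/L

2.603 M


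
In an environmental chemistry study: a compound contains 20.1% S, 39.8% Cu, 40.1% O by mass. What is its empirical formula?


Assume 100 g sample. Moles of each element:
  S: 20.1/32.07 = 0.627 mol
  Cu: 39.8/63.55 = 0.626 mol
  O: 40.1/16.0 = 2.506 mol
Divide by smallest (0.626):
  S: 0.627/0.626 = 1.0
  Cu: 0.626/0.626 = 1.0
  O: 2.506/0.626 = 4.0
Empirical formula: CuSO4

CuSO4


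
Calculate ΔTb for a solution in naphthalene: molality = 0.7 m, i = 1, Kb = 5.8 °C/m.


ΔTb = Kb × m × i
= 5.8 × 0.7 × 1
= 4.06 °C

4.06 °C


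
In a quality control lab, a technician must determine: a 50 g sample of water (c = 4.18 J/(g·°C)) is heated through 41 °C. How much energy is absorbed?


q = mcΔT = 50 × 4.18 × 41
= 8569.00 J

8569.00 J


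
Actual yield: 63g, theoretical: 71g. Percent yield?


% yield = actual/theoretical × 100
= 63/71 × 100
= 88.73%

88.73%


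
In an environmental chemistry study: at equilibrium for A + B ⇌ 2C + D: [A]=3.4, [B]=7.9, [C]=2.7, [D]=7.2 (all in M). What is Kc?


Kc = [C]^2[D]/([A][B])
= (2.7^2 × 7.2^1)/(3.4^1 × 7.9^1)
= 52.488/26.86
= 1.954

1.954


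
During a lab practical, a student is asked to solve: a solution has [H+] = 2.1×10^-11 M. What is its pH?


pH = -log10([H+]) = -log10(2.1×10^-11)
= 11 - log10(2.1)
= 11 - 0.32
= 10.68

10.68


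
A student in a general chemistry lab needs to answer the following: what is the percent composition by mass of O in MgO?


M(MgO) = 1×24.31 + 1×16.0 = 40.31 g/mol
Mass of O = 1 × 16.0 = 16.00 g/mol
% O = 16.00/40.31 × 100 = 39.69%

39.69%


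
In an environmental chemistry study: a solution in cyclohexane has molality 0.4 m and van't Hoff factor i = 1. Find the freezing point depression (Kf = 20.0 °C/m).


ΔTf = Kf × m × i
= 20.0 × 0.4 × 1
= 8.0 °C

8.0 °C


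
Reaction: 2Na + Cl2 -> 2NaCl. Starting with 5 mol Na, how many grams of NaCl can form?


Mole ratio NaCl:Na = 2:2
n(NaCl) = 5 × 2/2 = 5.000 mol
mass = 5.000 × 58.44 = 292.2 g

292.2 g


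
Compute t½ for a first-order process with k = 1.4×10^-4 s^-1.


t½ = ln2/k = 0.693147/(1.4×10^-4 s^-1)
= 4951 s

4951 s


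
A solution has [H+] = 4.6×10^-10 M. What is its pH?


pH = -log10([H+]) = -log10(4.6×10^-10)
= 10 - log10(4.6)
= 10 - 0.66
= 9.34

9.34


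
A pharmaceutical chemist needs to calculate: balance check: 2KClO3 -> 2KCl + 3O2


Equation: 2KClO3 -> 2KCl + 3O2
Check atoms: Cl: 2=2, K: 2=2, O: 6=6
Balanced

Yes, balanced


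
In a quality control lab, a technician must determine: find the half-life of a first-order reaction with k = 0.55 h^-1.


t½ = ln2/k = 0.693147/(0.55 h^-1)
= 1.260 h

1.260 h


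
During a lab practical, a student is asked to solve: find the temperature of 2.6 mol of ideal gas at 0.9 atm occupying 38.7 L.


PV = nRT  (R = 0.08206 L·atm/(mol·K))
T = PV/(nR) = 0.9×38.7/(2.6×0.08206)
= 34.83/0.213356
= 163.25 K

163.25 K


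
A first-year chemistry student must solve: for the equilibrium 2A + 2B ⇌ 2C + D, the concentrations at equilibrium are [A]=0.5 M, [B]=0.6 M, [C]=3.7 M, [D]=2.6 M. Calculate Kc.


Kc = [C]^2[D]/([A]^2[B]^2)
= (3.7^2 × 2.6^1)/(0.5^2 × 0.6^2)
= 35.594/0.09
= 395.5

395.5


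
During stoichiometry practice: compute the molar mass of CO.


M(CO) = 1×12.01 + 1×16.0
= 12.01 + 16.0
= 28.01 g/mol

28.01 g/mol


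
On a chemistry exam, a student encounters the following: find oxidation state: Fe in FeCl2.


x + 2(-1) = 0, so x = +2
Oxidation number: +2

+2


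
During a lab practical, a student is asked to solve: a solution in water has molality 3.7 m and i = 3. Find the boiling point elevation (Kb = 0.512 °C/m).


ΔTb = Kb × m × i
= 0.512 × 3.7 × 3
= 5.6832 °C

5.6832 °C


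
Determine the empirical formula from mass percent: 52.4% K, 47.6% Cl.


Assume 100 g sample. Moles of each element:
  K: 52.4/39.1 = 1.34 mol
  Cl: 47.6/35.45 = 1.343 mol
Divide by smallest (1.34):
  K: 1.34/1.34 = 1.0
  Cl: 1.343/1.34 = 1.0
Empirical formula: KCl

KCl


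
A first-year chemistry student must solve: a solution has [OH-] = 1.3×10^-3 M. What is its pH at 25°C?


pOH = -log10([OH-]) = -log10(1.3×10^-3)
= 3 - log10(1.3) = 2.89
pH = 14 - pOH = 14 - 2.89 = 11.11

11.11


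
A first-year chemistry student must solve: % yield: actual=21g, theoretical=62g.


% yield = actual/theoretical × 100
= 21/62 × 100
= 33.87%

33.87%


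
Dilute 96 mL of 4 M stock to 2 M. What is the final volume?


C1V1 = C2V2
4 × 96 = 2 × V2
V2 = 384/2 = 192.0 mL

192.0 mL


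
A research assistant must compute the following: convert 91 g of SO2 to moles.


M(SO2) = 64.07 g/mol
n = mass/M = 91/64.07 = 1.4203 mol

1.4203 mol


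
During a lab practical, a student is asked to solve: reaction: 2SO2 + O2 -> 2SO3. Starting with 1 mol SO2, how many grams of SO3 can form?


Mole ratio SO3:SO2 = 2:2
n(SO3) = 1 × 2/2 = 1.000 mol
mass = 1.000 × 80.07 = 80.07 g

80.07 g


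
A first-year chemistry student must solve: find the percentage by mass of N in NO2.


M(NO2) = 1×14.01 + 2×16.0 = 46.01 g/mol
Mass of N = 1 × 14.01 = 14.01 g/mol
% N = 14.01/46.01 × 100 = 30.45%

30.45%


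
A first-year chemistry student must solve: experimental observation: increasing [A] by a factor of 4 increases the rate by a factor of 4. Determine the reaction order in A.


rate ∝ [A]^n
4^n = 4 → n = 1
Order in A: 1

1


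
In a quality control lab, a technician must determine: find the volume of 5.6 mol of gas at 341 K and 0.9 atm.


PV = nRT  (R = 0.08206 L·atm/(mol·K))
V = nRT/P = 5.6×0.08206×341/0.9
= 174.113 L

174.113 L


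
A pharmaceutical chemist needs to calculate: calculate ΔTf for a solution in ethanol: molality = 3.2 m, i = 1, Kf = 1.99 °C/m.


ΔTf = Kf × m × i
= 1.99 × 3.2 × 1
= 6.368 °C

6.368 °C


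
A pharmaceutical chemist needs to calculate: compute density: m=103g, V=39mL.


ρ = mass/volume
= 103/39
= 2.641 g/mL

2.641 g/mL


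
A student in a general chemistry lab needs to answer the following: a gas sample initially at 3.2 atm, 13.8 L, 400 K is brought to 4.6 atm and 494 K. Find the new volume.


P1V1/T1 = P2V2/T2
V2 = P1V1T2/(T1P2)
= 3.2×13.8×494/(400×4.6)
= 11.856 L

11.856 L


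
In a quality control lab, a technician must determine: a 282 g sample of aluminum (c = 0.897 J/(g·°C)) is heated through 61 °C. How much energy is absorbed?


q = mcΔT = 282 × 0.897 × 61
= 15430.19 J

15430.19 J


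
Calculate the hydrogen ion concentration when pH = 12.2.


[H+] = 10^(-pH) = 10^(-12.2)
= 6.31×10^-13 M

6.31×10^-13 M


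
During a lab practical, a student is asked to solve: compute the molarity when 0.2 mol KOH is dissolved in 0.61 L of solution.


M = n/V = 0.2/0.61 = 0.328 mol/L

0.328 M


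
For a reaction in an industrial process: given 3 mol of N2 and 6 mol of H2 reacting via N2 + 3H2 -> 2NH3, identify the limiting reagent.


Mole ratio available / coefficient:
  N2: 3/1 = 3.000
  H2: 6/3 = 2.000
Smaller ratio is limiting.

H2


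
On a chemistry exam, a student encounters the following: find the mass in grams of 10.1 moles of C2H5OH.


M(C2H5OH) = 46.07 g/mol
mass = n × M = 10.1 × 46.07 = 465.31 g

465.31 g


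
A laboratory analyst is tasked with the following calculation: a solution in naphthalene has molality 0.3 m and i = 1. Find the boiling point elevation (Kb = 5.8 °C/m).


ΔTb = Kb × m × i
= 5.8 × 0.3 × 1
= 1.74 °C

1.74 °C


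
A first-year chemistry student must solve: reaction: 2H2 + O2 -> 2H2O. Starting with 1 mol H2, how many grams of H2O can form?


Mole ratio H2O:H2 = 2:2
n(H2O) = 1 × 2/2 = 1.000 mol
mass = 1.000 × 18.02 = 18.02 g

18.02 g


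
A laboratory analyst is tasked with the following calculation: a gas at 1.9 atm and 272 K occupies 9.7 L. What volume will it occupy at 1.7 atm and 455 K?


P1V1/T1 = P2V2/T2
V2 = P1V1T2/(T1P2)
= 1.9×9.7×455/(272×1.7)
= 18.135 L

18.135 L


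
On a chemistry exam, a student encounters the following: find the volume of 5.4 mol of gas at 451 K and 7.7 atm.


PV = nRT  (R = 0.08206 L·atm/(mol·K))
V = nRT/P = 5.4×0.08206×451/7.7
= 25.954 L

25.954 L


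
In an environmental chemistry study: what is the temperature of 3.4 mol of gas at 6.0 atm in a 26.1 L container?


PV = nRT  (R = 0.08206 L·atm/(mol·K))
T = PV/(nR) = 6.0×26.1/(3.4×0.08206)
= 156.60/0.279004
= 561.28 K

561.28 K


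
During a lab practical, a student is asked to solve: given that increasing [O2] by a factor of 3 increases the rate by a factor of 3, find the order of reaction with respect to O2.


rate ∝ [O2]^n
3^n = 3 → n = 1
Order in O2: 1

1


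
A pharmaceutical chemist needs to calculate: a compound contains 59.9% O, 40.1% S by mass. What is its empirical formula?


Assume 100 g sample. Moles of each element:
  O: 59.9/16.0 = 3.744 mol
  S: 40.1/32.07 = 1.25 mol
Divide by smallest (1.25):
  O: 3.744/1.25 = 3.0
  S: 1.25/1.25 = 1.0
Empirical formula: SO3

SO3


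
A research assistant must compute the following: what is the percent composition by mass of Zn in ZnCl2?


M(ZnCl2) = 1×65.38 + 2×35.45 = 136.28 g/mol
Mass of Zn = 1 × 65.38 = 65.38 g/mol
% Zn = 65.38/136.28 × 100 = 47.97%

47.97%


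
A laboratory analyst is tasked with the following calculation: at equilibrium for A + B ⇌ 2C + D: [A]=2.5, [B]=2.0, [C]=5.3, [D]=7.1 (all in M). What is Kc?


Kc = [C]^2[D]/([A][B])
= (5.3^2 × 7.1^1)/(2.5^1 × 2.0^1)
= 199.439/5
= 39.89

39.89


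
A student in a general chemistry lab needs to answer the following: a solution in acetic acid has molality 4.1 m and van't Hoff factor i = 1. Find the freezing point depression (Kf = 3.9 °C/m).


ΔTf = Kf × m × i
= 3.9 × 4.1 × 1
= 15.99 °C

15.99 °C


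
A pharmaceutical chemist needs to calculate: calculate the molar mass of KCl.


M(KCl) = 1×39.1 + 1×35.45
= 39.1 + 35.45
= 74.55 g/mol

74.55 g/mol


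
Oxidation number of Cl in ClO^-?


x + (-2) = -1, so x = +1
Oxidation number: +1

+1


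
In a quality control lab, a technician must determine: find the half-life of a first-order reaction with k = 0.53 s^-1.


t½ = ln2/k = 0.693147/(0.53 s^-1)
= 1.308 s

1.308 s


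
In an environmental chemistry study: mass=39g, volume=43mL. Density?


ρ = mass/volume
= 39/43
= 0.907 g/mL

0.907 g/mL


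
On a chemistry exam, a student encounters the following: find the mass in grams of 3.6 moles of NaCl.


M(NaCl) = 58.44 g/mol
mass = n × M = 3.6 × 58.44 = 210.38 g

210.38 g


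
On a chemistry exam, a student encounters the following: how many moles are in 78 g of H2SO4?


M(H2SO4) = 98.09 g/mol
n = mass/M = 78/98.09 = 0.7952 mol

0.7952 mol


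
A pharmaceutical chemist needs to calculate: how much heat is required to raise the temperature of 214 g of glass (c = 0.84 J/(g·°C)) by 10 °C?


q = mcΔT = 214 × 0.84 × 10
= 1797.60 J

1797.60 J


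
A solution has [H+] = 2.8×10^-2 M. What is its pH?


pH = -log10([H+]) = -log10(2.8×10^-2)
= 2 - log10(2.8)
= 2 - 0.45
= 1.55

1.55


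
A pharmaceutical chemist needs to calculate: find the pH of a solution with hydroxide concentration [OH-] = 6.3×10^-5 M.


pOH = -log10([OH-]) = -log10(6.3×10^-5)
= 5 - log10(6.3) = 4.2
pH = 14 - pOH = 14 - 4.2 = 9.8

9.8


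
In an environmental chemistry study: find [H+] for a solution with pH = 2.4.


[H+] = 10^(-pH) = 10^(-2.4)
= 3.98×10^-3 M

3.98×10^-3 M


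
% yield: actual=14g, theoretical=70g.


% yield = actual/theoretical × 100
= 14/70 × 100
= 20.0%

20.0%


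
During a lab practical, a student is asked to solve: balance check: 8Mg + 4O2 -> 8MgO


Equation: 8Mg + 4O2 -> 8MgO
Check atoms: Mg: 8=8, O: 8=8
Balanced

Yes, balanced


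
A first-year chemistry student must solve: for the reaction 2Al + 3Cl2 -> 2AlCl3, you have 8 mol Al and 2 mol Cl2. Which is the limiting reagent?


Mole ratio available / coefficient:
  Al: 8/2 = 4.000
  Cl2: 2/3 = 0.667
Smaller ratio is limiting.

Cl2


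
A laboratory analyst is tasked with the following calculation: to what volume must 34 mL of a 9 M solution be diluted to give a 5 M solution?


C1V1 = C2V2
9 × 34 = 5 × V2
V2 = 306/5 = 61.2 mL

61.2 mL


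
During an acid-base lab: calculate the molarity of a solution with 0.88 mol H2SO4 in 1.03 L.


M = n/V = 0.88/1.03 = 0.854 mol/L

0.854 M


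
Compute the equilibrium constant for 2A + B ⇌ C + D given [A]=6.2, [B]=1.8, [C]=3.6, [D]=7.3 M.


Kc = [C][D]/([A]^2[B])
= (3.6^1 × 7.3^1)/(6.2^2 × 1.8^1)
= 26.28/69.192
= 0.3798

0.3798


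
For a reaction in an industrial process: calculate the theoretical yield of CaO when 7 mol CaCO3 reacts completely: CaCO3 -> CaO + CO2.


Mole ratio CaO:CaCO3 = 1:1
n(CaO) = 7 × 1/1 = 7.000 mol
mass = 7.000 × 56.08 = 392.56 g

392.56 g


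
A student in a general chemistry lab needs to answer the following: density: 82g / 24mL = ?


ρ = mass/volume
= 82/24
= 3.417 g/mL

3.417 g/mL


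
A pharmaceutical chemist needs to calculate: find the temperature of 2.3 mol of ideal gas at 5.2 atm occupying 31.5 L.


PV = nRT  (R = 0.08206 L·atm/(mol·K))
T = PV/(nR) = 5.2×31.5/(2.3×0.08206)
= 163.80/0.188738
= 867.87 K

867.87 K


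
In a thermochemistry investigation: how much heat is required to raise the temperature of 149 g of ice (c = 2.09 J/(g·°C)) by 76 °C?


q = mcΔT = 149 × 2.09 × 76
= 23667.16 J

23667.16 J


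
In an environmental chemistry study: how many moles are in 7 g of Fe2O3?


M(Fe2O3) = 159.7 g/mol
n = mass/M = 7/159.7 = 0.0438 mol

0.0438 mol


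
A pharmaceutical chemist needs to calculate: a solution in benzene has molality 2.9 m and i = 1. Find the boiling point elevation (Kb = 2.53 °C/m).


ΔTb = Kb × m × i
= 2.53 × 2.9 × 1
= 7.337 °C

7.337 °C


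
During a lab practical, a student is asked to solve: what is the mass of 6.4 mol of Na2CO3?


M(Na2CO3) = 105.99 g/mol
mass = n × M = 6.4 × 105.99 = 678.34 g

678.34 g


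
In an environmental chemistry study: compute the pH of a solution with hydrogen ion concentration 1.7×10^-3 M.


pH = -log10([H+]) = -log10(1.7×10^-3)
= 3 - log10(1.7)
= 3 - 0.23
= 2.77

2.77


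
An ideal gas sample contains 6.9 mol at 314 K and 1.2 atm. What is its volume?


PV = nRT  (R = 0.08206 L·atm/(mol·K))
V = nRT/P = 6.9×0.08206×314/1.2
= 148.159 L

148.159 L


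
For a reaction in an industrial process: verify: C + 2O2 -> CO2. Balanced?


Equation: C + 2O2 -> CO2
Check atoms: C: 1=1, O: 4≠2
Not balanced

No, not balanced


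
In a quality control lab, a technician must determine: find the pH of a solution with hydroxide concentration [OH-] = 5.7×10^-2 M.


pOH = -log10([OH-]) = -log10(5.7×10^-2)
= 2 - log10(5.7) = 1.24
pH = 14 - pOH = 14 - 1.24 = 12.76

12.76


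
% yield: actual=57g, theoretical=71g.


% yield = actual/theoretical × 100
= 57/71 × 100
= 80.28%

80.28%


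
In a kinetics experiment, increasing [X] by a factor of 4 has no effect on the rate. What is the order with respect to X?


rate ∝ [X]^n
rate ∝ [X]^0
Order in X: 0

0


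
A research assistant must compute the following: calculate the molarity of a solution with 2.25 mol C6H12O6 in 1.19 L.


M = n/V = 2.25/1.19 = 1.891 mol/L

1.891 M


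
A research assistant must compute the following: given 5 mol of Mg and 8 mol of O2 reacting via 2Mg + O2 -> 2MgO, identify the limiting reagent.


Mole ratio available / coefficient:
  Mg: 5/2 = 2.500
  O2: 8/1 = 8.000
Smaller ratio is limiting.

Mg


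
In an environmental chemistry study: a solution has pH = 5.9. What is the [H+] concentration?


[H+] = 10^(-pH) = 10^(-5.9)
= 1.26×10^-6 M

1.26×10^-6 M


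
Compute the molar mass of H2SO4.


M(H2SO4) = 2×1.008 + 1×32.07 + 4×16.0
= 2.02 + 32.07 + 64.0
= 98.09 g/mol

98.09 g/mol


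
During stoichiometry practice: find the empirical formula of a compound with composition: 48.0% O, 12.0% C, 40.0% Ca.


Assume 100 g sample. Moles of each element:
  O: 48.0/16.0 = 3.0 mol
  C: 12.0/12.01 = 0.999 mol
  Ca: 40.0/40.08 = 0.998 mol
Divide by smallest (0.998):
  O: 3.0/0.998 = 3.01
  C: 0.999/0.998 = 1.0
  Ca: 0.998/0.998 = 1.0
Empirical formula: CaCO3

CaCO3


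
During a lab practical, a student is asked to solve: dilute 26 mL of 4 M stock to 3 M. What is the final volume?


C1V1 = C2V2
4 × 26 = 3 × V2
V2 = 104/3 = 34.67 mL

34.67 mL


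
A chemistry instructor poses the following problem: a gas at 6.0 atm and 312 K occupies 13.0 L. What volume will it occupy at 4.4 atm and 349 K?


P1V1/T1 = P2V2/T2
V2 = P1V1T2/(T1P2)
= 6.0×13.0×349/(312×4.4)
= 19.83 L

19.83 L


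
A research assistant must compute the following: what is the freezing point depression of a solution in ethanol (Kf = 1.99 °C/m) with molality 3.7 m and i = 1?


ΔTf = Kf × m × i
= 1.99 × 3.7 × 1
= 7.363 °C

7.363 °C


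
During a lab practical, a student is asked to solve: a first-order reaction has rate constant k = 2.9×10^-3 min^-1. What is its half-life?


t½ = ln2/k = 0.693147/(2.9×10^-3 min^-1)
= 239.0 min

239.0 min


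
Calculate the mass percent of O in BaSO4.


M(BaSO4) = 1×137.33 + 1×32.07 + 4×16.0 = 233.40 g/mol
Mass of O = 4 × 16.0 = 64.00 g/mol
% O = 64.00/233.40 × 100 = 27.42%

27.42%


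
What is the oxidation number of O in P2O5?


O is usually -2
Oxidation number: -2

-2


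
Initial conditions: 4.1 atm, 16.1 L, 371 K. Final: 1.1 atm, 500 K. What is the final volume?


P1V1/T1 = P2V2/T2
V2 = P1V1T2/(T1P2)
= 4.1×16.1×500/(371×1.1)
= 80.875 L

80.875 L


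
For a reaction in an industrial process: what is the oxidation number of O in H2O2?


Peroxide: O is -1
Oxidation number: -1

-1


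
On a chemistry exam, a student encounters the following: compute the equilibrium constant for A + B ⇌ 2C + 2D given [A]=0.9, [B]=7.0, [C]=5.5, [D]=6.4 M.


Kc = [C]^2[D]^2/([A][B])
= (5.5^2 × 6.4^2)/(0.9^1 × 7.0^1)
= 1239.04/6.3
= 196.7

196.7


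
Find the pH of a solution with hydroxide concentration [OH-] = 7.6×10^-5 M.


pOH = -log10([OH-]) = -log10(7.6×10^-5)
= 5 - log10(7.6) = 4.12
pH = 14 - pOH = 14 - 4.12 = 9.88

9.88


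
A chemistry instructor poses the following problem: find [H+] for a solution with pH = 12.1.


[H+] = 10^(-pH) = 10^(-12.1)
= 7.94×10^-13 M

7.94×10^-13 M


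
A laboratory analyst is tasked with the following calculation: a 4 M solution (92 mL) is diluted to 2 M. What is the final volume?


C1V1 = C2V2
4 × 92 = 2 × V2
V2 = 368/2 = 184.0 mL

184.0 mL


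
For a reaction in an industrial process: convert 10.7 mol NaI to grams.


M(NaI) = 149.89 g/mol
mass = n × M = 10.7 × 149.89 = 1603.82 g

1603.82 g


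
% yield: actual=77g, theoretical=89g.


% yield = actual/theoretical × 100
= 77/89 × 100
= 86.52%

86.52%


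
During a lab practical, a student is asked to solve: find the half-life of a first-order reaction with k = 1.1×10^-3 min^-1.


t½ = ln2/k = 0.693147/(1.1×10^-3 min^-1)
= 630.1 min

630.1 min


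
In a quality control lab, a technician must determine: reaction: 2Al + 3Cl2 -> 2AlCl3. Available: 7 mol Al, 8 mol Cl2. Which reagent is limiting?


Mole ratio available / coefficient:
  Al: 7/2 = 3.500
  Cl2: 8/3 = 2.667
Smaller ratio is limiting.

Cl2


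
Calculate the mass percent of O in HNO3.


M(HNO3) = 1×1.008 + 1×14.01 + 3×16.0 = 63.018 g/mol
Mass of O = 3 × 16.0 = 48.00 g/mol
% O = 48.00/63.018 × 100 = 76.17%

76.17%


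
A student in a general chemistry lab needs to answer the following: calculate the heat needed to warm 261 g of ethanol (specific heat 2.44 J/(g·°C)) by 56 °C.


q = mcΔT = 261 × 2.44 × 56
= 35663.04 J

35663.04 J


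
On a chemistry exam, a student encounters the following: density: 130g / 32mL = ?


ρ = mass/volume
= 130/32
= 4.062 g/mL

4.062 g/mL


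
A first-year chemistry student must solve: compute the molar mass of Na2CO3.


M(Na2CO3) = 2×22.99 + 1×12.01 + 3×16.0
= 45.98 + 12.01 + 48.0
= 105.99 g/mol

105.99 g/mol


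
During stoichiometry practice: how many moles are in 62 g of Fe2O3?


M(Fe2O3) = 159.7 g/mol
n = mass/M = 62/159.7 = 0.3882 mol

0.3882 mol


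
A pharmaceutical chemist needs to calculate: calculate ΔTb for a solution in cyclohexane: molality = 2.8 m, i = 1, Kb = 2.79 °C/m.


ΔTb = Kb × m × i
= 2.79 × 2.8 × 1
= 7.812 °C

7.812 °C


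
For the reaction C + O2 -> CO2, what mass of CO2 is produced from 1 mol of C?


Mole ratio CO2:C = 1:1
n(CO2) = 1 × 1/1 = 1.000 mol
mass = 1.000 × 44.01 = 44.01 g

44.01 g


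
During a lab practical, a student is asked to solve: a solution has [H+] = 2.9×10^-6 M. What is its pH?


pH = -log10([H+]) = -log10(2.9×10^-6)
= 6 - log10(2.9)
= 6 - 0.46
= 5.54

5.54


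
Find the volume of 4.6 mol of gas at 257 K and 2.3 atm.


PV = nRT  (R = 0.08206 L·atm/(mol·K))
V = nRT/P = 4.6×0.08206×257/2.3
= 42.179 L

42.179 L
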